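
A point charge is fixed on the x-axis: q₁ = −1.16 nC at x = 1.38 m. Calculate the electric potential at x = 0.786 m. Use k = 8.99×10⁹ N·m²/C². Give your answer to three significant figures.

-17.6 V

The total potential is the scalar sum of each charge's contribution, V = Σ kqᵢ/rᵢ.
V = k[(-1.16×10⁻⁹)/(0.594)] = -17.6 V.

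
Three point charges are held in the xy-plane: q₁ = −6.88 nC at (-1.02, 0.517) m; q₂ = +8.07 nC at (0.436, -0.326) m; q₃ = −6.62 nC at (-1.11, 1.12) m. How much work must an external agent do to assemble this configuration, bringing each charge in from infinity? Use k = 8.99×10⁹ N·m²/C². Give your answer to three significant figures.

1.48×10⁻⁷ J

The work to assemble the configuration equals its total potential energy, U = Σ kqᵢqⱼ/rᵢⱼ over all pairs.
Pair separations: r₁₂ = 1.68 m, r₁₃ = 0.610 m, r₂₃ = 2.12 m.
U = (-2.97×10⁻⁷) + (6.72×10⁻⁷) + (-2.27×10⁻⁷) = 1.48×10⁻⁷ J.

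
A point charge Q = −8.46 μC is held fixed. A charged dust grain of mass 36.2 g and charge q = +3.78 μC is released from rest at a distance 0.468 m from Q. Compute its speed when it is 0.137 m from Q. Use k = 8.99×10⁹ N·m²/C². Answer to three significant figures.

Only the electrostatic force acts, so mechanical energy is conserved: ½mv² = U₁ − U₂ = kQq(1/r₁ − 1/r₂).
U₁ − U₂ = (8.99×10⁹ N·m²/C²)(-8.46×10⁻⁶ C)(3.78×10⁻⁶ C)(1/0.468 − 1/0.137) = 1.48 J.
v = √(2·1.48/0.0362) = 9.06 m/s.

9.06 m/s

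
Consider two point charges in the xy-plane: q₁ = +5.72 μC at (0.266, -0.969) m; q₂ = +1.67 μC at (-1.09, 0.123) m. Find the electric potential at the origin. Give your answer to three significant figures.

6.49×10⁴ V

Electric potential is a scalar, so the contributions from each charge add algebraically: V = Σ kqᵢ/rᵢ.
Distances from the field point to each charge: r₁ = 1.00 m, r₂ = 1.10 m.
V = k[(5.72×10⁻⁶)/(1.00) + (1.67×10⁻⁶)/(1.10)] = 6.49×10⁴ V.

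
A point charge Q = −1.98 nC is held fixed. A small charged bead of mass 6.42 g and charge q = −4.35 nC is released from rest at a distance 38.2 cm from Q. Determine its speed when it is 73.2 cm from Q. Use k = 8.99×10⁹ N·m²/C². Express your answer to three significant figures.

5.49×10⁻³ m/s

Only the electrostatic force acts, so mechanical energy is conserved: ½mv² = U₁ − U₂ = kQq(1/r₁ − 1/r₂).
U₁ − U₂ = (8.99×10⁹ N·m²/C²)(-1.98×10⁻⁹ C)(-4.35×10⁻⁹ C)(1/0.382 − 1/0.732) = 9.69×10⁻⁸ J.
v = √(2·9.69×10⁻⁸/6.42×10⁻³) = 5.49×10⁻³ m/s.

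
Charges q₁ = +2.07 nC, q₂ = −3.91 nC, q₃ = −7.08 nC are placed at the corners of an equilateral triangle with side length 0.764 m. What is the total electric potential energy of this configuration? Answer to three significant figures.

The work to assemble the configuration equals its total potential energy, U = Σ kqᵢqⱼ/rᵢⱼ over all pairs.
All three pair separations equal the side length, 0.764 m.
U = (-9.52×10⁻⁸) + (-1.72×10⁻⁷) + (3.26×10⁻⁷) = 5.81×10⁻⁸ J.

5.81×10⁻⁸ J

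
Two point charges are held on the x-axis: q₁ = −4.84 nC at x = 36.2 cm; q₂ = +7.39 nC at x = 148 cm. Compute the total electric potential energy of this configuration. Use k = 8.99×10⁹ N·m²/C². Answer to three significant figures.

The assembly work is the sum of pairwise potential energies, U = Σ_{i<j} kqᵢqⱼ/rᵢⱼ.
Pair separations: r₁₂ = 1.12 m.
U = (-2.88×10⁻⁷) = -2.88×10⁻⁷ J.

-2.88×10⁻⁷ J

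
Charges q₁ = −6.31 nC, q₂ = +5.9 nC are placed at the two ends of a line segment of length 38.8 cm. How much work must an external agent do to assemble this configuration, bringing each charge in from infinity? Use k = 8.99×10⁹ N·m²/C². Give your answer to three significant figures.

The assembly work is the sum of pairwise potential energies, U = Σ_{i<j} kqᵢqⱼ/rᵢⱼ.
The separation is r = 0.388 m.
U = (-8.63×10⁻⁷) = -8.63×10⁻⁷ J.

-8.63×10⁻⁷ J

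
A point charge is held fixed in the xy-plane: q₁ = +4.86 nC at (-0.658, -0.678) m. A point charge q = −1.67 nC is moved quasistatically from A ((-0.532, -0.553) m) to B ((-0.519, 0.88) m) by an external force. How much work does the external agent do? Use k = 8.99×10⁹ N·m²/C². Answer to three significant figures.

For quasistatic motion the external work equals the change in potential energy: W_ext = qΔV = q(V_B − V_A).
At A: distance to the source charge is 0.177 m; V_A = kq₁/r = 246 V.
At B: distance to the source charge is 1.56 m; V_B = kq₁/r = 27.9 V.
ΔV = V_B − V_A = -218 V.
W_ext = qΔV = (-1.67×10⁻⁹ C)(-218 V) = 3.64×10⁻⁷ J.

3.64×10⁻⁷ J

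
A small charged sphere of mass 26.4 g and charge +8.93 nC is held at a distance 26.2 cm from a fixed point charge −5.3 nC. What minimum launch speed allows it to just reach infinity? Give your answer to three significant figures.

To just escape, total mechanical energy must reach zero at infinity: ½mv²_min + U = 0, so ½mv²_min = −U = |kQq|/r.
|U| = |kQq|/r = (8.99×10⁹ N·m²/C²)(5.30×10⁻⁹)(8.93×10⁻⁹)/(0.262) = 1.62×10⁻⁶ J.
v_min = √(2|U|/m) = √(2·1.62×10⁻⁶/0.0264) = 0.0111 m/s.

0.0111 m/s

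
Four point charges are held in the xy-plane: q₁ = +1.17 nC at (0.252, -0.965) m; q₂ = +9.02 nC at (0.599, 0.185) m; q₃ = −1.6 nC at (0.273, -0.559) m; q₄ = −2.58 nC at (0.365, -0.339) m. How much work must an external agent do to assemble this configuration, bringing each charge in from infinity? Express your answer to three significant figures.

-3.74×10⁻⁷ J

The work to assemble the configuration equals its total potential energy, U = Σ kqᵢqⱼ/rᵢⱼ over all pairs.
Pair separations: r₁₂ = 1.20 m, r₁₃ = 0.407 m, r₁₄ = 0.636 m, r₂₃ = 0.812 m, r₂₄ = 0.574 m, r₃₄ = 0.238 m.
Summing all 6 pair terms gives U = -3.74×10⁻⁷ J.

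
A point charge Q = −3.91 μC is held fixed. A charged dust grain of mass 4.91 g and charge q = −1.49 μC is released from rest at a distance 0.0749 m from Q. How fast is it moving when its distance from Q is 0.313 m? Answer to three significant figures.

14.7 m/s

Only the electrostatic force acts, so mechanical energy is conserved: ½mv² = U₁ − U₂ = kQq(1/r₁ − 1/r₂).
U₁ − U₂ = (8.99×10⁹ N·m²/C²)(-3.91×10⁻⁶ C)(-1.49×10⁻⁶ C)(1/0.0749 − 1/0.313) = 0.532 J.
v = √(2·0.532/4.91×10⁻³) = 14.7 m/s.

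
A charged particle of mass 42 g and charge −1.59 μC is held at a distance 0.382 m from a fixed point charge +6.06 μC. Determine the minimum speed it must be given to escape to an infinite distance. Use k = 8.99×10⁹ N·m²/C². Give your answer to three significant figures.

3.29 m/s

To just escape, total mechanical energy must reach zero at infinity: ½mv²_min + U = 0, so ½mv²_min = −U = |kQq|/r.
|U| = |kQq|/r = (8.99×10⁹ N·m²/C²)(6.06×10⁻⁶)(1.59×10⁻⁶)/(0.382) = 0.227 J.
v_min = √(2|U|/m) = √(2·0.227/0.0420) = 3.29 m/s.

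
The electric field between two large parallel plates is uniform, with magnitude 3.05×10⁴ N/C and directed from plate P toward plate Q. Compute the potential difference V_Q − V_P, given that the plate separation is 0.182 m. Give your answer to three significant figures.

-5550 V

In a uniform field, potential decreases in the direction of E: ΔV = −E·d for a displacement d parallel to E.
Going from P to Q is a displacement of 0.182 m along the field, so V_Q − V_P = −Ed = -5550 V.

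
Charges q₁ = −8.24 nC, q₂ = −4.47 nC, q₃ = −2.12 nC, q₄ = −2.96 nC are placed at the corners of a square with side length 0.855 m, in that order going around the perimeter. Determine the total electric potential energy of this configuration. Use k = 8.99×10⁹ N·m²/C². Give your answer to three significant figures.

The assembly work is the sum of pairwise potential energies, U = Σ_{i<j} kqᵢqⱼ/rᵢⱼ.
The four side pairs have separation 0.855 m and the two diagonal pairs 1.21 m.
Summing all 6 pair terms gives U = 1.04×10⁻⁶ J.

1.04×10⁻⁶ J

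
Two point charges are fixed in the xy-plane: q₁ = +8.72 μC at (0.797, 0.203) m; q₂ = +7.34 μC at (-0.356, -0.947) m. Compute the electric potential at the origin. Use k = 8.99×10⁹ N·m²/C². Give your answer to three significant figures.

1.61×10⁵ V

The total potential is the scalar sum of each charge's contribution, V = Σ kqᵢ/rᵢ.
Distances from the field point to each charge: r₁ = 0.822 m, r₂ = 1.01 m.
V = k[(8.72×10⁻⁶)/(0.822) + (7.34×10⁻⁶)/(1.01)] = 1.61×10⁵ V.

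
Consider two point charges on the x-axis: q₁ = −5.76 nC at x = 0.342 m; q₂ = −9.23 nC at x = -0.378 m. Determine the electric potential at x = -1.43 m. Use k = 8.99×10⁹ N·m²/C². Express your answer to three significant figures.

-108 V

The total potential is the scalar sum of each charge's contribution, V = Σ kqᵢ/rᵢ.
Distances from the field point to each charge: r₁ = 1.77 m, r₂ = 1.05 m.
V = k[(-5.76×10⁻⁹)/(1.77) + (-9.23×10⁻⁹)/(1.05)] = -108 V.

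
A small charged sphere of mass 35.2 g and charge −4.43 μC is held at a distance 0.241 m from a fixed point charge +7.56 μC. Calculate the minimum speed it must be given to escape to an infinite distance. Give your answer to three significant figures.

To just escape, total mechanical energy must reach zero at infinity: ½mv²_min + U = 0, so ½mv²_min = −U = |kQq|/r.
|U| = |kQq|/r = (8.99×10⁹ N·m²/C²)(7.56×10⁻⁶)(4.43×10⁻⁶)/(0.241) = 1.25 J.
v_min = √(2|U|/m) = √(2·1.25/0.0352) = 8.43 m/s.

8.43 m/s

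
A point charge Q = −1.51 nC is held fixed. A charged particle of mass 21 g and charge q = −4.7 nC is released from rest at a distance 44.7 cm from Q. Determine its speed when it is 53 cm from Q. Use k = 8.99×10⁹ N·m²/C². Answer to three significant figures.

1.46×10⁻³ m/s

Only the electrostatic force acts, so mechanical energy is conserved: ½mv² = U₁ − U₂ = kQq(1/r₁ − 1/r₂).
U₁ − U₂ = (8.99×10⁹ N·m²/C²)(-1.51×10⁻⁹ C)(-4.70×10⁻⁹ C)(1/0.447 − 1/0.530) = 2.24×10⁻⁸ J.
v = √(2·2.24×10⁻⁸/0.0210) = 1.46×10⁻³ m/s.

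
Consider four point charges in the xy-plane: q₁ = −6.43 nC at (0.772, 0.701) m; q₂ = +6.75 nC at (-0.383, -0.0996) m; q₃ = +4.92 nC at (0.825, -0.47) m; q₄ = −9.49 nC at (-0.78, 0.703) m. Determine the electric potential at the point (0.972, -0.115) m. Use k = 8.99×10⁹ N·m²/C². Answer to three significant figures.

47.0 V

Electric potential is a scalar, so the contributions from each charge add algebraically: V = Σ kqᵢ/rᵢ.
Distances from the field point to each charge: r₁ = 0.840 m, r₂ = 1.36 m, r₃ = 0.384 m, r₄ = 1.93 m.
V = k[(-6.43×10⁻⁹)/(0.840) + (6.75×10⁻⁹)/(1.36) + (4.92×10⁻⁹)/(0.384) + (-9.49×10⁻⁹)/(1.93)] = 47.0 V.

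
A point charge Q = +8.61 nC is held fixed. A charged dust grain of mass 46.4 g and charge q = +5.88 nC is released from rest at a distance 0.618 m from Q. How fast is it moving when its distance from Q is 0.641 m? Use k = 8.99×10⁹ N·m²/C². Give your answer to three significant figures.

Only the electrostatic force acts, so mechanical energy is conserved: ½mv² = U₁ − U₂ = kQq(1/r₁ − 1/r₂).
U₁ − U₂ = (8.99×10⁹ N·m²/C²)(8.61×10⁻⁹ C)(5.88×10⁻⁹ C)(1/0.618 − 1/0.641) = 2.64×10⁻⁸ J.
v = √(2·2.64×10⁻⁸/0.0464) = 1.07×10⁻³ m/s.

1.07×10⁻³ m/s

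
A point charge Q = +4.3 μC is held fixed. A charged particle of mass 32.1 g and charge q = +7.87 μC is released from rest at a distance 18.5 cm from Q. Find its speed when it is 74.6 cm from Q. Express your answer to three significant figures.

Only the electrostatic force acts, so mechanical energy is conserved: ½mv² = U₁ − U₂ = kQq(1/r₁ − 1/r₂).
U₁ − U₂ = (8.99×10⁹ N·m²/C²)(4.30×10⁻⁶ C)(7.87×10⁻⁶ C)(1/0.185 − 1/0.746) = 1.24 J.
v = √(2·1.24/0.0321) = 8.78 m/s.

8.78 m/s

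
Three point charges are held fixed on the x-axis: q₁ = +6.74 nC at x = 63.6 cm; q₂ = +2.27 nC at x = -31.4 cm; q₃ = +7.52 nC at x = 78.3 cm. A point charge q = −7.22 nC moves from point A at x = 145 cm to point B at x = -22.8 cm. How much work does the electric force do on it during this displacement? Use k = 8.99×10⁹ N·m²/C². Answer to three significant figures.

1.35×10⁻⁶ J

The work done by the electric force is W_field = −ΔU = −q(V_B − V_A) = q(V_A − V_B).
At A: distances to the source charges are 0.814 m, 1.76 m, 0.667 m; V_A = Σ kqᵢ/rᵢ = 187 V.
At B: distances to the source charges are 0.864 m, 0.0860 m, 1.01 m; V_B = Σ kqᵢ/rᵢ = 374 V.
ΔV = V_B − V_A = 187 V.
W_field = −qΔV = −(-7.22×10⁻⁹ C)(187 V) = 1.35×10⁻⁶ J.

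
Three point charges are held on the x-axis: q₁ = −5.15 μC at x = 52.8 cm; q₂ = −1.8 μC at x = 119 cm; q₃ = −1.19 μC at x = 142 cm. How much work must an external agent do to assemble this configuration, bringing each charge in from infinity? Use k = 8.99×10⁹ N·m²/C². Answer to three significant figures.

0.271 J

The work to assemble the configuration equals its total potential energy, U = Σ kqᵢqⱼ/rᵢⱼ over all pairs.
Pair separations: r₁₂ = 0.662 m, r₁₃ = 0.892 m, r₂₃ = 0.230 m.
U = (0.126) + (0.0618) + (0.0837) = 0.271 J.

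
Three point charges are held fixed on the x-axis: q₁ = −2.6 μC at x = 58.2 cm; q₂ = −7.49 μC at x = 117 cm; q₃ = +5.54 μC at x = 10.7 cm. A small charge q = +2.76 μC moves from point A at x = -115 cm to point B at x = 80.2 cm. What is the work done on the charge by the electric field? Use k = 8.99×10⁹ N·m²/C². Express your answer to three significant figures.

0.592 J

The work done by the electric force is W_field = −ΔU = −q(V_B − V_A) = q(V_A − V_B).
At A: distances to the source charges are 1.73 m, 2.32 m, 1.26 m; V_A = Σ kqᵢ/rᵢ = -2900 V.
At B: distances to the source charges are 0.220 m, 0.368 m, 0.695 m; V_B = Σ kqᵢ/rᵢ = -2.18×10⁵ V.
ΔV = V_B − V_A = -2.15×10⁵ V.
W_field = −qΔV = −(2.76×10⁻⁶ C)(-2.15×10⁵ V) = 0.592 J.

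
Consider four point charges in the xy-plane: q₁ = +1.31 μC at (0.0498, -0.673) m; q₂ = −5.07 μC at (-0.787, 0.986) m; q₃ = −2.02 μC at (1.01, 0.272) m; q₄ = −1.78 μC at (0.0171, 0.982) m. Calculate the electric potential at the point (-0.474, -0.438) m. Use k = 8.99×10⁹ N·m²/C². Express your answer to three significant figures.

-3.24×10⁴ V

The total potential is the scalar sum of each charge's contribution, V = Σ kqᵢ/rᵢ.
Distances from the field point to each charge: r₁ = 0.574 m, r₂ = 1.46 m, r₃ = 1.65 m, r₄ = 1.50 m.
V = k[(1.31×10⁻⁶)/(0.574) + (-5.07×10⁻⁶)/(1.46) + (-2.02×10⁻⁶)/(1.65) + (-1.78×10⁻⁶)/(1.50)] = -3.24×10⁴ V.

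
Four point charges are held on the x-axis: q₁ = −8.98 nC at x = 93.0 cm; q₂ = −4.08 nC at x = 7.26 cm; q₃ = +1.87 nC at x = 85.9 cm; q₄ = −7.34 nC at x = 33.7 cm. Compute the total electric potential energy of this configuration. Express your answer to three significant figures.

The assembly work is the sum of pairwise potential energies, U = Σ_{i<j} kqᵢqⱼ/rᵢⱼ.
Pair separations: r₁₂ = 0.857 m, r₁₃ = 0.0710 m, r₁₄ = 0.593 m, r₂₃ = 0.786 m, r₂₄ = 0.264 m, r₃₄ = 0.522 m.
Summing all 6 pair terms gives U = -4.82×10⁻⁸ J.

-4.82×10⁻⁸ J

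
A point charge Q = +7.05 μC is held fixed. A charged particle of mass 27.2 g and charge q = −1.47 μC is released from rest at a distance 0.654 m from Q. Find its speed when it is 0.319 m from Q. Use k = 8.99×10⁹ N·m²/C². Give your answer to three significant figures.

3.32 m/s

Only the electrostatic force acts, so mechanical energy is conserved: ½mv² = U₁ − U₂ = kQq(1/r₁ − 1/r₂).
U₁ − U₂ = (8.99×10⁹ N·m²/C²)(7.05×10⁻⁶ C)(-1.47×10⁻⁶ C)(1/0.654 − 1/0.319) = 0.150 J.
v = √(2·0.150/0.0272) = 3.32 m/s.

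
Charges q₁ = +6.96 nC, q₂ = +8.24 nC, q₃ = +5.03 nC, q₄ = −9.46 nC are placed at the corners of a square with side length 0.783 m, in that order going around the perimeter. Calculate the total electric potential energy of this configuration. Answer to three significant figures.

-5.17×10⁻⁷ J

The work to assemble the configuration equals its total potential energy, U = Σ kqᵢqⱼ/rᵢⱼ over all pairs.
The four side pairs have separation 0.783 m and the two diagonal pairs 1.11 m.
Summing all 6 pair terms gives U = -5.17×10⁻⁷ J.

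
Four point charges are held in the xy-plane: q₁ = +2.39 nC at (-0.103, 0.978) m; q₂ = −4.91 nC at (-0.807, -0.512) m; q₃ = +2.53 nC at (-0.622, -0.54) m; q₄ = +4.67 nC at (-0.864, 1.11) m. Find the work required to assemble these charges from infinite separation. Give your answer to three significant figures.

The work to assemble the configuration equals its total potential energy, U = Σ kqᵢqⱼ/rᵢⱼ over all pairs.
Pair separations: r₁₂ = 1.65 m, r₁₃ = 1.60 m, r₁₄ = 0.772 m, r₂₃ = 0.187 m, r₂₄ = 1.62 m, r₃₄ = 1.67 m.
Summing all 6 pair terms gives U = -5.60×10⁻⁷ J.

-5.60×10⁻⁷ J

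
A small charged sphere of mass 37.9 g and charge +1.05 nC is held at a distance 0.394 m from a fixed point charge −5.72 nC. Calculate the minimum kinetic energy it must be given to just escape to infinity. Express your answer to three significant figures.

To just escape, total mechanical energy must reach zero at infinity: ½mv²_min + U = 0, so ½mv²_min = −U = |kQq|/r.
|U| = |kQq|/r = (8.99×10⁹ N·m²/C²)(5.72×10⁻⁹)(1.05×10⁻⁹)/(0.394) = 1.37×10⁻⁷ J.

1.37×10⁻⁷ J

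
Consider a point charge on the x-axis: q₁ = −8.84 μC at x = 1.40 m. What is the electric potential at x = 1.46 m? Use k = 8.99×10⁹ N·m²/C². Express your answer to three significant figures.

Electric potential is a scalar, so the contributions from each charge add algebraically: V = Σ kqᵢ/rᵢ.
V = k[(-8.84×10⁻⁶)/(0.0600)] = -1.32×10⁶ V.

-1.32×10⁶ V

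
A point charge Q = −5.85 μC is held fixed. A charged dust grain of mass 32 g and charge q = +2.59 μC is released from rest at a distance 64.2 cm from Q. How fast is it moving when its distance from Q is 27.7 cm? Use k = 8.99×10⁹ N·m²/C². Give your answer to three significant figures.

4.18 m/s

Only the electrostatic force acts, so mechanical energy is conserved: ½mv² = U₁ − U₂ = kQq(1/r₁ − 1/r₂).
U₁ − U₂ = (8.99×10⁹ N·m²/C²)(-5.85×10⁻⁶ C)(2.59×10⁻⁶ C)(1/0.642 − 1/0.277) = 0.280 J.
v = √(2·0.280/0.0320) = 4.18 m/s.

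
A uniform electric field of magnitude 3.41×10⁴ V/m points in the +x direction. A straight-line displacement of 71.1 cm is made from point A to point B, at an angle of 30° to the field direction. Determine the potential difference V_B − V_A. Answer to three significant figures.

-2.10×10⁴ V

Only the component of displacement along E changes the potential: ΔV = −E·d·cosθ.
ΔV = −(3.41×10⁴ V/m)(0.711 m)cos30° = -2.10×10⁴ V.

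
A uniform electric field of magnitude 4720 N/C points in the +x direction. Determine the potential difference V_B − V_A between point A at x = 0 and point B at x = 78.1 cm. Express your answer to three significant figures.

In a uniform field, potential decreases in the direction of E: V_B − V_A = −E·Δx.
V_B − V_A = −(4720 V/m)(0.781 m) = -3690 V.

-3690 V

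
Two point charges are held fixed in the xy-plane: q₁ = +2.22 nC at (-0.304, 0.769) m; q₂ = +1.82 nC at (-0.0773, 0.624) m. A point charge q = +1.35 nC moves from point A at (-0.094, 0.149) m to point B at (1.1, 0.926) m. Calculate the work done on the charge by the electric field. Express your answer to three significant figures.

The work done by the electric force is W_field = −ΔU = −q(V_B − V_A) = q(V_A − V_B).
At A: distances to the source charges are 0.655 m, 0.475 m; V_A = Σ kqᵢ/rᵢ = 64.9 V.
At B: distances to the source charges are 1.41 m, 1.22 m; V_B = Σ kqᵢ/rᵢ = 27.6 V.
ΔV = V_B − V_A = -37.3 V.
W_field = −qΔV = −(1.35×10⁻⁹ C)(-37.3 V) = 5.04×10⁻⁸ J.

5.04×10⁻⁸ J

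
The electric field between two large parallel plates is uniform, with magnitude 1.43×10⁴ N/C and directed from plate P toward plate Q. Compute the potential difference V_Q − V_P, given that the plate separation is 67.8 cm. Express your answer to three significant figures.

In a uniform field, potential decreases in the direction of E: ΔV = −E·d for a displacement d parallel to E.
Going from P to Q is a displacement of 67.8 cm along the field, so V_Q − V_P = −Ed = -9700 V.

-9700 V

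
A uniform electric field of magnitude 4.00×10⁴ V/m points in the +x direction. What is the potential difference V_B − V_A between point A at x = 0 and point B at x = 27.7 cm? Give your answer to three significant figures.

In a uniform field, potential decreases in the direction of E: V_B − V_A = −E·Δx.
V_B − V_A = −(4.00×10⁴ V/m)(0.277 m) = -1.11×10⁴ V.

-1.11×10⁴ V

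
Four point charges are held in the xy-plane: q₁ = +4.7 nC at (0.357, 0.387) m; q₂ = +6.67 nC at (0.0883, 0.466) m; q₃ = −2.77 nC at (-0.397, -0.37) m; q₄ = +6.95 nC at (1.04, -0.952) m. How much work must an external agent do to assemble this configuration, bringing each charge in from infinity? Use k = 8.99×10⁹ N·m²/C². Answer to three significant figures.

1.05×10⁻⁶ J

The assembly work is the sum of pairwise potential energies, U = Σ_{i<j} kqᵢqⱼ/rᵢⱼ.
Pair separations: r₁₂ = 0.280 m, r₁₃ = 1.07 m, r₁₄ = 1.50 m, r₂₃ = 0.967 m, r₂₄ = 1.71 m, r₃₄ = 1.55 m.
Summing all 6 pair terms gives U = 1.05×10⁻⁶ J.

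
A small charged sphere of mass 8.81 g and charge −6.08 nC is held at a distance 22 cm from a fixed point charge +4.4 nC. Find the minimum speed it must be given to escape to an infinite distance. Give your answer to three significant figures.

To just escape, total mechanical energy must reach zero at infinity: ½mv²_min + U = 0, so ½mv²_min = −U = |kQq|/r.
|U| = |kQq|/r = (8.99×10⁹ N·m²/C²)(4.40×10⁻⁹)(6.08×10⁻⁹)/(0.220) = 1.09×10⁻⁶ J.
v_min = √(2|U|/m) = √(2·1.09×10⁻⁶/8.81×10⁻³) = 0.0158 m/s.

0.0158 m/s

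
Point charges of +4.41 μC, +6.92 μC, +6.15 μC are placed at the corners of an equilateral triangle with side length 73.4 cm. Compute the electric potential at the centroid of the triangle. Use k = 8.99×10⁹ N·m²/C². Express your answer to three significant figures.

The total potential is the scalar sum of each charge's contribution, V = Σ kqᵢ/rᵢ.
The distance from each vertex to the centroid is a/√3 = 0.424 m.
V = k[(4.41×10⁻⁶)/(0.424) + (6.92×10⁻⁶)/(0.424) + (6.15×10⁻⁶)/(0.424)] = 3.71×10⁵ V.

3.71×10⁵ V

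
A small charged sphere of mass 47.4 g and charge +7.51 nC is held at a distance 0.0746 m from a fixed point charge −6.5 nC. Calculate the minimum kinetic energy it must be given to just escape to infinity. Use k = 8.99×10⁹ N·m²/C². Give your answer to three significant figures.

5.88×10⁻⁶ J

To just escape, total mechanical energy must reach zero at infinity: ½mv²_min + U = 0, so ½mv²_min = −U = |kQq|/r.
|U| = |kQq|/r = (8.99×10⁹ N·m²/C²)(6.50×10⁻⁹)(7.51×10⁻⁹)/(0.0746) = 5.88×10⁻⁶ J.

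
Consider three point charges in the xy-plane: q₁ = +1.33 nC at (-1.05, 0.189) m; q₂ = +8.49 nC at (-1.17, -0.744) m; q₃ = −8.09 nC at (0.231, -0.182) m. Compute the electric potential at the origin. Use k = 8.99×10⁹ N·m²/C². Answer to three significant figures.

-181 V

The total potential is the scalar sum of each charge's contribution, V = Σ kqᵢ/rᵢ.
Distances from the field point to each charge: r₁ = 1.07 m, r₂ = 1.39 m, r₃ = 0.294 m.
V = k[(1.33×10⁻⁹)/(1.07) + (8.49×10⁻⁹)/(1.39) + (-8.09×10⁻⁹)/(0.294)] = -181 V.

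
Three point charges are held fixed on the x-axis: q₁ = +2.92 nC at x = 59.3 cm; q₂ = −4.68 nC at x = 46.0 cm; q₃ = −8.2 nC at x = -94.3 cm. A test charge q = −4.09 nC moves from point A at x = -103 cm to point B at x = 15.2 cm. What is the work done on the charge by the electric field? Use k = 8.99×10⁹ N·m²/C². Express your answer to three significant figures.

2.92×10⁻⁶ J

The work done by the electric force is W_field = −ΔU = −q(V_B − V_A) = q(V_A − V_B).
At A: distances to the source charges are 1.62 m, 1.49 m, 0.0870 m; V_A = Σ kqᵢ/rᵢ = -859 V.
At B: distances to the source charges are 0.441 m, 0.308 m, 1.09 m; V_B = Σ kqᵢ/rᵢ = -144 V.
ΔV = V_B − V_A = 715 V.
W_field = −qΔV = −(-4.09×10⁻⁹ C)(715 V) = 2.92×10⁻⁶ J.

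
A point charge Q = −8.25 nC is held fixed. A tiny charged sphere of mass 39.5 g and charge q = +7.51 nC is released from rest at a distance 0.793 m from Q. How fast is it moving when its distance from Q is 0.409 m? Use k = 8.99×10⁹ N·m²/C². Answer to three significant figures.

Only the electrostatic force acts, so mechanical energy is conserved: ½mv² = U₁ − U₂ = kQq(1/r₁ − 1/r₂).
U₁ − U₂ = (8.99×10⁹ N·m²/C²)(-8.25×10⁻⁹ C)(7.51×10⁻⁹ C)(1/0.793 − 1/0.409) = 6.59×10⁻⁷ J.
v = √(2·6.59×10⁻⁷/0.0395) = 5.78×10⁻³ m/s.

5.78×10⁻³ m/s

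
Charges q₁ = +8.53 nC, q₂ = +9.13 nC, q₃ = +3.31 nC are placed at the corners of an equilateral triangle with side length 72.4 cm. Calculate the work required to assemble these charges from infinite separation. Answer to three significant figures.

The assembly work is the sum of pairwise potential energies, U = Σ_{i<j} kqᵢqⱼ/rᵢⱼ.
All three pair separations equal the side length, 0.724 m.
U = (9.67×10⁻⁷) + (3.51×10⁻⁷) + (3.75×10⁻⁷) = 1.69×10⁻⁶ J.

1.69×10⁻⁶ J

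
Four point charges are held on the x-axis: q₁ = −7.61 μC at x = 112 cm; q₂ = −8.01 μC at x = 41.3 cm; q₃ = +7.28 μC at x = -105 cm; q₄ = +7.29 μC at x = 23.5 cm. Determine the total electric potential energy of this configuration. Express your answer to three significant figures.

-2.95 J

The work to assemble the configuration equals its total potential energy, U = Σ kqᵢqⱼ/rᵢⱼ over all pairs.
Pair separations: r₁₂ = 0.707 m, r₁₃ = 2.17 m, r₁₄ = 0.885 m, r₂₃ = 1.46 m, r₂₄ = 0.178 m, r₃₄ = 1.29 m.
Summing all 6 pair terms gives U = -2.95 J.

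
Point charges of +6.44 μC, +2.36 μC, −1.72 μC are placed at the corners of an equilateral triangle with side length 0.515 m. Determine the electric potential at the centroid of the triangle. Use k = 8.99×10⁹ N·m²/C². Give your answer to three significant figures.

Electric potential is a scalar, so the contributions from each charge add algebraically: V = Σ kqᵢ/rᵢ.
The distance from each vertex to the centroid is a/√3 = 0.297 m.
V = k[(6.44×10⁻⁶)/(0.297) + (2.36×10⁻⁶)/(0.297) + (-1.72×10⁻⁶)/(0.297)] = 2.14×10⁵ V.

2.14×10⁵ V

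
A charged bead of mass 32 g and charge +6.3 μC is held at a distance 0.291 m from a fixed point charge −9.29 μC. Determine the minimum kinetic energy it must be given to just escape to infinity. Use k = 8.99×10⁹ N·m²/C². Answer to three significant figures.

1.81 J

To just escape, total mechanical energy must reach zero at infinity: ½mv²_min + U = 0, so ½mv²_min = −U = |kQq|/r.
|U| = |kQq|/r = (8.99×10⁹ N·m²/C²)(9.29×10⁻⁶)(6.30×10⁻⁶)/(0.291) = 1.81 J.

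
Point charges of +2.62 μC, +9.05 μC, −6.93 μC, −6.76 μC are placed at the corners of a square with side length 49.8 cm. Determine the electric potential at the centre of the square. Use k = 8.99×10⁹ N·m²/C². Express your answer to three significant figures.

-5.16×10⁴ V

The total potential is the scalar sum of each charge's contribution, V = Σ kqᵢ/rᵢ.
The distance from each corner to the centre is a√2/2 = 0.352 m.
V = k[(2.62×10⁻⁶)/(0.352) + (9.05×10⁻⁶)/(0.352) + (-6.93×10⁻⁶)/(0.352) + (-6.76×10⁻⁶)/(0.352)] = -5.16×10⁴ V.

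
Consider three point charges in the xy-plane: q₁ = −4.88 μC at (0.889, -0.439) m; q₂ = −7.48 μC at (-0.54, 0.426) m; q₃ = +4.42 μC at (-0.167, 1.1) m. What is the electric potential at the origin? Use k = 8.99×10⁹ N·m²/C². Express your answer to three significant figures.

The total potential is the scalar sum of each charge's contribution, V = Σ kqᵢ/rᵢ.
Distances from the field point to each charge: r₁ = 0.991 m, r₂ = 0.688 m, r₃ = 1.11 m.
V = k[(-4.88×10⁻⁶)/(0.991) + (-7.48×10⁻⁶)/(0.688) + (4.42×10⁻⁶)/(1.11)] = -1.06×10⁵ V.

-1.06×10⁵ V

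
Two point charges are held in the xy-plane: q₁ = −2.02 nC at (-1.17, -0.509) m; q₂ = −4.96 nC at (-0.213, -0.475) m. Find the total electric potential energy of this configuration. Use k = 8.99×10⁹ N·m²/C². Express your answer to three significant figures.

9.41×10⁻⁸ J

The work to assemble the configuration equals its total potential energy, U = Σ kqᵢqⱼ/rᵢⱼ over all pairs.
Pair separations: r₁₂ = 0.958 m.
U = (9.41×10⁻⁸) = 9.41×10⁻⁸ J.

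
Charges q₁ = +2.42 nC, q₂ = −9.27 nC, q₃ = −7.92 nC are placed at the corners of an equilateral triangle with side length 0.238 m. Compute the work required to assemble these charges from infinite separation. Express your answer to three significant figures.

The work to assemble the configuration equals its total potential energy, U = Σ kqᵢqⱼ/rᵢⱼ over all pairs.
All three pair separations equal the side length, 0.238 m.
U = (-8.47×10⁻⁷) + (-7.24×10⁻⁷) + (2.77×10⁻⁶) = 1.20×10⁻⁶ J.

1.20×10⁻⁶ J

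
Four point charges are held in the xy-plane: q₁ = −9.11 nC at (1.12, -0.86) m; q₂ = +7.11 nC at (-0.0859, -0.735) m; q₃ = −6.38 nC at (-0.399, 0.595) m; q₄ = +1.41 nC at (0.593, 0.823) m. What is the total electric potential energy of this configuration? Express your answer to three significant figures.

-6.22×10⁻⁷ J

The assembly work is the sum of pairwise potential energies, U = Σ_{i<j} kqᵢqⱼ/rᵢⱼ.
Pair separations: r₁₂ = 1.21 m, r₁₃ = 2.10 m, r₁₄ = 1.76 m, r₂₃ = 1.37 m, r₂₄ = 1.70 m, r₃₄ = 1.02 m.
Summing all 6 pair terms gives U = -6.22×10⁻⁷ J.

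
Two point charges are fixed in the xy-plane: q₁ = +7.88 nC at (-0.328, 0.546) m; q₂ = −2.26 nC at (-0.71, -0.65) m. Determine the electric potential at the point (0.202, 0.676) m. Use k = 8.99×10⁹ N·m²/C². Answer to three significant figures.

Electric potential is a scalar, so the contributions from each charge add algebraically: V = Σ kqᵢ/rᵢ.
Distances from the field point to each charge: r₁ = 0.546 m, r₂ = 1.61 m.
V = k[(7.88×10⁻⁹)/(0.546) + (-2.26×10⁻⁹)/(1.61)] = 117 V.

117 V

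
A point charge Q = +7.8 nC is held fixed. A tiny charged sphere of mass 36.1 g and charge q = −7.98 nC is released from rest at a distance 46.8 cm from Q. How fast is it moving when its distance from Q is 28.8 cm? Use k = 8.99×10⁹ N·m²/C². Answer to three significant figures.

Only the electrostatic force acts, so mechanical energy is conserved: ½mv² = U₁ − U₂ = kQq(1/r₁ − 1/r₂).
U₁ − U₂ = (8.99×10⁹ N·m²/C²)(7.80×10⁻⁹ C)(-7.98×10⁻⁹ C)(1/0.468 − 1/0.288) = 7.47×10⁻⁷ J.
v = √(2·7.47×10⁻⁷/0.0361) = 6.43×10⁻³ m/s.

6.43×10⁻³ m/s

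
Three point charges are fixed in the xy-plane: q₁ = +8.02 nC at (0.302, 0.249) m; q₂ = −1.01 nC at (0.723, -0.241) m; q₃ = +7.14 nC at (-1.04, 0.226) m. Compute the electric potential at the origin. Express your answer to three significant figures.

The total potential is the scalar sum of each charge's contribution, V = Σ kqᵢ/rᵢ.
Distances from the field point to each charge: r₁ = 0.391 m, r₂ = 0.762 m, r₃ = 1.06 m.
V = k[(8.02×10⁻⁹)/(0.391) + (-1.01×10⁻⁹)/(0.762) + (7.14×10⁻⁹)/(1.06)] = 233 V.

233 V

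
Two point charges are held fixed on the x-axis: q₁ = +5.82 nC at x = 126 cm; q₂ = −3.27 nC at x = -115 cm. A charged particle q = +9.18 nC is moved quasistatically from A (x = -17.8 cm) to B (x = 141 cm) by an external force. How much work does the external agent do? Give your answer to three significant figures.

3.04×10⁻⁶ J

For quasistatic motion the external work equals the change in potential energy: W_ext = qΔV = q(V_B − V_A).
At A: distances to the source charges are 1.44 m, 0.972 m; V_A = Σ kqᵢ/rᵢ = 6.14 V.
At B: distances to the source charges are 0.150 m, 2.56 m; V_B = Σ kqᵢ/rᵢ = 337 V.
ΔV = V_B − V_A = 331 V.
W_ext = qΔV = (9.18×10⁻⁹ C)(331 V) = 3.04×10⁻⁶ J.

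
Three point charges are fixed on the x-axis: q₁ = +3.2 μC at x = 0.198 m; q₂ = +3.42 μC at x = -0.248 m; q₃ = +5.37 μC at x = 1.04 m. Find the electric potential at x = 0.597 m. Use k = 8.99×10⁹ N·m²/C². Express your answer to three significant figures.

2.17×10⁵ V

Electric potential is a scalar, so the contributions from each charge add algebraically: V = Σ kqᵢ/rᵢ.
Distances from the field point to each charge: r₁ = 0.399 m, r₂ = 0.845 m, r₃ = 0.443 m.
V = k[(3.20×10⁻⁶)/(0.399) + (3.42×10⁻⁶)/(0.845) + (5.37×10⁻⁶)/(0.443)] = 2.17×10⁵ V.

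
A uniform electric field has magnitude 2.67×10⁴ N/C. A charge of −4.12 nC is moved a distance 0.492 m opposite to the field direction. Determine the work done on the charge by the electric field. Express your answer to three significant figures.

5.41×10⁻⁵ J

The potential change for a displacement 0.492 m opposite to the field direction is ΔV = +Ed = 1.31×10⁴ V.
W_field = −qΔV = 5.41×10⁻⁵ J.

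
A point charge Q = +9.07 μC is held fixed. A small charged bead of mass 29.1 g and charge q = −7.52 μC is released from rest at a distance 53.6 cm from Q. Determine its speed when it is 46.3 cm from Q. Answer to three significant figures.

Only the electrostatic force acts, so mechanical energy is conserved: ½mv² = U₁ − U₂ = kQq(1/r₁ − 1/r₂).
U₁ − U₂ = (8.99×10⁹ N·m²/C²)(9.07×10⁻⁶ C)(-7.52×10⁻⁶ C)(1/0.536 − 1/0.463) = 0.180 J.
v = √(2·0.180/0.0291) = 3.52 m/s.

3.52 m/s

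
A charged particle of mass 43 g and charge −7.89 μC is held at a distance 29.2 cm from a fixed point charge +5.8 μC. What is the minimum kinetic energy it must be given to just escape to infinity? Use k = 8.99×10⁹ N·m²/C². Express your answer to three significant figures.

1.41 J

To just escape, total mechanical energy must reach zero at infinity: ½mv²_min + U = 0, so ½mv²_min = −U = |kQq|/r.
|U| = |kQq|/r = (8.99×10⁹ N·m²/C²)(5.80×10⁻⁶)(7.89×10⁻⁶)/(0.292) = 1.41 J.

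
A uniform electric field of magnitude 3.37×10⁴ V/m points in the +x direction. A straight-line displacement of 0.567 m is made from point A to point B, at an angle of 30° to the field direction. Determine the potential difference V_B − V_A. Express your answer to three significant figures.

Only the component of displacement along E changes the potential: ΔV = −E·d·cosθ.
ΔV = −(3.37×10⁴ V/m)(0.567 m)cos30° = -1.65×10⁴ V.

-1.65×10⁴ V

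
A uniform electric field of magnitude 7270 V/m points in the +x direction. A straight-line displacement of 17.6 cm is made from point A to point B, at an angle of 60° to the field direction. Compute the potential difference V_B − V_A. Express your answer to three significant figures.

Only the component of displacement along E changes the potential: ΔV = −E·d·cosθ.
ΔV = −(7270 V/m)(0.176 m)cos60° = -640 V.

-640 V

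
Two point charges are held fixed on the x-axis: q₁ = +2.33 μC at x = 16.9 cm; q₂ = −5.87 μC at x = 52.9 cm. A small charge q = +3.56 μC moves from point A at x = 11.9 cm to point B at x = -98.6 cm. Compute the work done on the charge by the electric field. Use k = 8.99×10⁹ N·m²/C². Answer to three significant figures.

1.09 J

The work done by the electric force is W_field = −ΔU = −q(V_B − V_A) = q(V_A − V_B).
At A: distances to the source charges are 0.0500 m, 0.410 m; V_A = Σ kqᵢ/rᵢ = 2.90×10⁵ V.
At B: distances to the source charges are 1.16 m, 1.52 m; V_B = Σ kqᵢ/rᵢ = -1.67×10⁴ V.
ΔV = V_B − V_A = -3.07×10⁵ V.
W_field = −qΔV = −(3.56×10⁻⁶ C)(-3.07×10⁵ V) = 1.09 J.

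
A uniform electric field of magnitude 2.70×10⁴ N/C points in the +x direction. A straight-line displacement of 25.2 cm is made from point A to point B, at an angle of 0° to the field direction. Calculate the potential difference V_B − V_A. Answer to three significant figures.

-6800 V

Only the component of displacement along E changes the potential: ΔV = −E·d·cosθ.
ΔV = −(2.70×10⁴ V/m)(0.252 m)cos0° = -6800 V.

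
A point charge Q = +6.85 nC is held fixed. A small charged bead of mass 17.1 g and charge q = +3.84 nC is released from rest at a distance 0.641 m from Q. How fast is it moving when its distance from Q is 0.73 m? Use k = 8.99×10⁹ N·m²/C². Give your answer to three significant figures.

Only the electrostatic force acts, so mechanical energy is conserved: ½mv² = U₁ − U₂ = kQq(1/r₁ − 1/r₂).
U₁ − U₂ = (8.99×10⁹ N·m²/C²)(6.85×10⁻⁹ C)(3.84×10⁻⁹ C)(1/0.641 − 1/0.730) = 4.50×10⁻⁸ J.
v = √(2·4.50×10⁻⁸/0.0171) = 2.29×10⁻³ m/s.

2.29×10⁻³ m/s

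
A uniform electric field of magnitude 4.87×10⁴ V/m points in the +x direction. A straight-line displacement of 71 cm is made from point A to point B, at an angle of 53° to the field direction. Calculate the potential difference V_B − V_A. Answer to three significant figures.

Only the component of displacement along E changes the potential: ΔV = −E·d·cosθ.
ΔV = −(4.87×10⁴ V/m)(0.710 m)cos53° = -2.08×10⁴ V.

-2.08×10⁴ V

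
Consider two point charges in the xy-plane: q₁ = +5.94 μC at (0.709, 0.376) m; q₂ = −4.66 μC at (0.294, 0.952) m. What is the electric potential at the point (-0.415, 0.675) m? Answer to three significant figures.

-9120 V

The total potential is the scalar sum of each charge's contribution, V = Σ kqᵢ/rᵢ.
Distances from the field point to each charge: r₁ = 1.16 m, r₂ = 0.761 m.
V = k[(5.94×10⁻⁶)/(1.16) + (-4.66×10⁻⁶)/(0.761)] = -9120 V.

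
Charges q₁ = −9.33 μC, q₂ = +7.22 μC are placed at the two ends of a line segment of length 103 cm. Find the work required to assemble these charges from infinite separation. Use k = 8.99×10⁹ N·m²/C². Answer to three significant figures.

-0.588 J

The work to assemble the configuration equals its total potential energy, U = Σ kqᵢqⱼ/rᵢⱼ over all pairs.
The separation is r = 1.03 m.
U = (-0.588) = -0.588 J.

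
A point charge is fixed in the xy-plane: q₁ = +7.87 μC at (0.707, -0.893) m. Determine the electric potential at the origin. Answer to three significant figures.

The total potential is the scalar sum of each charge's contribution, V = Σ kqᵢ/rᵢ.
Distances from the field point to each charge: r₁ = 1.14 m.
V = k[(7.87×10⁻⁶)/(1.14)] = 6.21×10⁴ V.

6.21×10⁴ V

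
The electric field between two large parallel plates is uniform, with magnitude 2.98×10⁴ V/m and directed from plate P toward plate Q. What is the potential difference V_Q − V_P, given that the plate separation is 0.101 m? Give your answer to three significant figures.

-3010 V

In a uniform field, potential decreases in the direction of E: ΔV = −E·d for a displacement d parallel to E.
Going from P to Q is a displacement of 0.101 m along the field, so V_Q − V_P = −Ed = -3010 V.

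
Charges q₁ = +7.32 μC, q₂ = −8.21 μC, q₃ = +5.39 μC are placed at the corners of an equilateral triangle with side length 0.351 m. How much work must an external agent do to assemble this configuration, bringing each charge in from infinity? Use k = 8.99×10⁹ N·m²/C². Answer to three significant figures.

-1.66 J

The assembly work is the sum of pairwise potential energies, U = Σ_{i<j} kqᵢqⱼ/rᵢⱼ.
All three pair separations equal the side length, 0.351 m.
U = (-1.54) + (1.01) + (-1.13) = -1.66 J.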